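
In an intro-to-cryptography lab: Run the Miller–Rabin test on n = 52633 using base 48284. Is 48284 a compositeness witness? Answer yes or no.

yes

n − 1 = 52632 = 2^3 · 6579, so s = 3 and d = 6579.
x_0 = 48284^6579 mod 52633 = 10814.
x_0 is neither 1 nor 52632, so continue squaring.
x_1 = 10814^2 mod 52633 = 44703.
x_2 = 44703^2 mod 52633 = 41098.
Reached i = s−1 = 2 without hitting −1: 48284 is a Miller–Rabin witness and 52633 is composite.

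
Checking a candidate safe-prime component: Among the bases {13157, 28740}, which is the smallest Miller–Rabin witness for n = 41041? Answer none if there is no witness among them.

none

n − 1 = 41040 = 2^4 · 2565, so s = 4 and d = 2565.
Base 13157: x_0 = 13157^2565 mod 41041 = 1. x_0 = 1, so 13157 is not a witness.
Base 28740: x_0 = 28740^2565 mod 41041 = 41040. x_0 = 41040 ≡ −1, so 28740 is not a witness.
No listed base is a witness for 41041.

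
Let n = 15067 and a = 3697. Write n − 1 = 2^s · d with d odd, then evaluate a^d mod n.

343

n − 1 = 15066 = 2^1 · 7533, so s = 1 and d = 7533.
Repeated squaring mod 15067: 3697^1 ≡ 3697, 3697^2 ≡ 2040, 3697^4 ≡ 3108, 3697^8 ≡ 1717, 3697^16 ≡ 10024, 3697^32 ≡ 13820, 3697^64 ≡ 3108, 3697^128 ≡ 1717, 3697^256 ≡ 10024, 3697^512 ≡ 13820, 3697^1024 ≡ 3108, 3697^2048 ≡ 1717, 3697^4096 ≡ 10024.
7533 = 4096 + 2048 + 1024 + 256 + 64 + 32 + 8 + 4 + 1, so 3697^7533 ≡ 10024·1717·3108·10024·3108·13820·1717·3108·3697 ≡ 343 (mod 15067).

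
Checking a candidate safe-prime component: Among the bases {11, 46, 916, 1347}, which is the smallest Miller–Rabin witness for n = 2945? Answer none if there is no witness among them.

n − 1 = 2944 = 2^7 · 23, so s = 7 and d = 23.
Base 11: x_0 = 11^23 mod 2945 = 2306. x_0 is neither 1 nor 2944, so continue squaring. x_1 = 2306^2 mod 2945 = 1911. x_2 = 1911^2 mod 2945 = 121. x_3 = 121^2 mod 2945 = 2861. x_4 = 2861^2 mod 2945 = 1166. x_5 = 1166^2 mod 2945 = 1911. x_6 = 1911^2 mod 2945 = 121. Reached i = s−1 = 6 without hitting −1: 11 is a Miller–Rabin witness and 2945 is composite.
Base 46: x_0 = 46^23 mod 2945 = 2786. x_0 is neither 1 nor 2944, so continue squaring. x_1 = 2786^2 mod 2945 = 1721. x_2 = 1721^2 mod 2945 = 2116. x_3 = 2116^2 mod 2945 = 1056. x_4 = 1056^2 mod 2945 = 1926. x_5 = 1926^2 mod 2945 = 1721. x_6 = 1721^2 mod 2945 = 2116. Reached i = s−1 = 6 without hitting −1: 46 is a Miller–Rabin witness and 2945 is composite.
Base 916: x_0 = 916^23 mod 2945 = 416. x_0 is neither 1 nor 2944, so continue squaring. x_1 = 416^2 mod 2945 = 2246. x_2 = 2246^2 mod 2945 = 2676. x_3 = 2676^2 mod 2945 = 1681. x_4 = 1681^2 mod 2945 = 1506. x_5 = 1506^2 mod 2945 = 386. x_6 = 386^2 mod 2945 = 1746. Reached i = s−1 = 6 without hitting −1: 916 is a Miller–Rabin witness and 2945 is composite.
Base 1347: x_0 = 1347^23 mod 2945 = 2343. x_0 is neither 1 nor 2944, so continue squaring. x_1 = 2343^2 mod 2945 = 169. x_2 = 169^2 mod 2945 = 2056. x_3 = 2056^2 mod 2945 = 1061. x_4 = 1061^2 mod 2945 = 731. x_5 = 731^2 mod 2945 = 1316. x_6 = 1316^2 mod 2945 = 196. Reached i = s−1 = 6 without hitting −1: 1347 is a Miller–Rabin witness and 2945 is composite.
The smallest witness among the given bases is 11.

11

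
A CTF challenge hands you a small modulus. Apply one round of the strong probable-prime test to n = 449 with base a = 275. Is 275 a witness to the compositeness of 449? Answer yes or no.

n − 1 = 448 = 2^6 · 7, so s = 6 and d = 7.
Repeated squaring mod 449: 275^1 ≡ 275, 275^2 ≡ 193, 275^4 ≡ 431.
7 = 4 + 2 + 1, so 275^7 ≡ 431·193·275 ≡ 122 (mod 449).
x_0 = 275^7 mod 449 = 122.
x_0 is neither 1 nor 448, so continue squaring.
x_1 = 122^2 mod 449 = 67.
x_2 = 67^2 mod 449 = 448.
x_2 ≡ −1, so 275 is not a witness.

no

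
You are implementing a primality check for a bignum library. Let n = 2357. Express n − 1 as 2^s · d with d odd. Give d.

589

Halving: 2356 → 1178 → 589; 589 is odd.
So 2356 = 2^2 · 589.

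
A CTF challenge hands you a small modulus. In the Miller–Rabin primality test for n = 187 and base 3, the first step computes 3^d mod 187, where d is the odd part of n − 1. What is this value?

148

n − 1 = 186 = 2^1 · 93, so s = 1 and d = 93.
3^93 mod 187 = 148.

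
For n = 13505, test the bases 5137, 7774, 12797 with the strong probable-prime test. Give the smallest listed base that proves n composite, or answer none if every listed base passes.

7774

n − 1 = 13504 = 2^6 · 211, so s = 6 and d = 211.
Base 5137: x_0 = 5137^211 mod 13505 = 8368. x_0 is neither 1 nor 13504, so continue squaring. x_1 = 8368^2 mod 13505 = 13504. x_1 ≡ −1, so 5137 is not a witness.
Base 7774: x_0 = 7774^211 mod 13505 = 114. x_0 is neither 1 nor 13504, so continue squaring. x_1 = 114^2 mod 13505 = 12996. x_2 = 12996^2 mod 13505 = 2486. x_3 = 2486^2 mod 13505 = 8411. x_4 = 8411^2 mod 13505 = 5731. x_5 = 5731^2 mod 13505 = 201. Reached i = s−1 = 5 without hitting −1: 7774 is a Miller–Rabin witness and 13505 is composite.
Base 12797: x_0 = 12797^211 mod 13505 = 3713. x_0 is neither 1 nor 13504, so continue squaring. x_1 = 3713^2 mod 13505 = 11269. x_2 = 11269^2 mod 13505 = 2846. x_3 = 2846^2 mod 13505 = 10221. x_4 = 10221^2 mod 13505 = 7666. x_5 = 7666^2 mod 13505 = 7301. Reached i = s−1 = 5 without hitting −1: 12797 is a Miller–Rabin witness and 13505 is composite.
The smallest witness among the given bases is 7774.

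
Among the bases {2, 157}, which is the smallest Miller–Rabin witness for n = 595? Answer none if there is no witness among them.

n − 1 = 594 = 2^1 · 297, so s = 1 and d = 297.
Base 2: x_0 = 2^297 mod 595 = 512. x_0 ∉ {1, 594} and s = 1, so 2 is a Miller–Rabin witness and 595 is composite.
Base 157: x_0 = 157^297 mod 595 = 412. x_0 ∉ {1, 594} and s = 1, so 157 is a Miller–Rabin witness and 595 is composite.
The smallest witness among the given bases is 2.

2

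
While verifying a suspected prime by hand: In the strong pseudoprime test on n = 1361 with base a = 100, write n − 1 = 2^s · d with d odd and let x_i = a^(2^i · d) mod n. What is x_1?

n − 1 = 1360 = 2^4 · 85, so s = 4 and d = 85.
By repeated squaring, 100^85 ≡ 747 (mod 1361).
x_0 = 747.
x_1 = 747^2 mod 1361 = 1360.

1360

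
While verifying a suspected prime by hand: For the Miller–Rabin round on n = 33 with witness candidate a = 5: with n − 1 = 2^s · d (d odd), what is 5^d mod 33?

n − 1 = 32 = 2^5 · 1, so s = 5 and d = 1.
5^1 mod 33 = 5.

5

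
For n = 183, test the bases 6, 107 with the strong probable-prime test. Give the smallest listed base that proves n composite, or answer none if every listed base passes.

6

n − 1 = 182 = 2^1 · 91, so s = 1 and d = 91.
Base 6: x_0 = 6^91 mod 183 = 177. x_0 ∉ {1, 182} and s = 1, so 6 is a Miller–Rabin witness and 183 is composite.
Base 107: x_0 = 107^91 mod 183 = 107. x_0 ∉ {1, 182} and s = 1, so 107 is a Miller–Rabin witness and 183 is composite.
The smallest witness among the given bases is 6.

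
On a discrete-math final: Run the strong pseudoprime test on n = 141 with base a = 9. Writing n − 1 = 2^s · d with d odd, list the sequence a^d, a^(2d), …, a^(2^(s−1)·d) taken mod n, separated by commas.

3, 9

n − 1 = 140 = 2^2 · 35, so s = 2 and d = 35.
x_0 = 9^35 mod 141 = 3.
x_1 = 3^2 mod 141 = 9.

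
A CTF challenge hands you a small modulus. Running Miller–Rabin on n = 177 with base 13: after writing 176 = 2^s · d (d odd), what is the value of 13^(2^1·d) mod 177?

16

n − 1 = 176 = 2^4 · 11, so s = 4 and d = 11.
By repeated squaring, 13^11 ≡ 55 (mod 177).
x_0 = 55.
x_1 = 55^2 mod 177 = 16.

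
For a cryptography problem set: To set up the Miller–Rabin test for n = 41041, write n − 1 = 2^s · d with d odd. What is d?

Halving: 41040 → 20520 → 10260 → 5130 → 2565; 2565 is odd.
So 41040 = 2^4 · 2565.

2565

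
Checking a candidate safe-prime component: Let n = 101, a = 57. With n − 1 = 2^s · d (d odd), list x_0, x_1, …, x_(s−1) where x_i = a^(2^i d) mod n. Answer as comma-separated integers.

n − 1 = 100 = 2^2 · 25, so s = 2 and d = 25.
x_0 = 57^25 mod 101 = 10.
x_1 = 10^2 mod 101 = 100.

10, 100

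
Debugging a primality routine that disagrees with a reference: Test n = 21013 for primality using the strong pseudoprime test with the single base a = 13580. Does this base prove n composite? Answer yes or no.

no

n − 1 = 21012 = 2^2 · 5253, so s = 2 and d = 5253.
x_0 = 13580^5253 mod 21013 = 21012.
x_0 = 21012 ≡ −1, so 13580 is not a witness.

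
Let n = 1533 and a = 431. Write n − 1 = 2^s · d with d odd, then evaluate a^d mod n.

n − 1 = 1532 = 2^2 · 383, so s = 2 and d = 383.
By repeated squaring, 431^383 ≡ 1220 (mod 1533).

1220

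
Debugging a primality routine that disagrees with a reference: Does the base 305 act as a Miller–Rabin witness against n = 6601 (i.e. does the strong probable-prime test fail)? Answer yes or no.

no

n − 1 = 6600 = 2^3 · 825, so s = 3 and d = 825.
x_0 = 305^825 mod 6601 = 1.
x_0 = 1, so 305 is not a witness.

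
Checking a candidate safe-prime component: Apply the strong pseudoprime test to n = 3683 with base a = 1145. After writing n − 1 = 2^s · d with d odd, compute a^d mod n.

1525

n − 1 = 3682 = 2^1 · 1841, so s = 1 and d = 1841.
Repeated squaring mod 3683: 1145^1 ≡ 1145, 1145^2 ≡ 3560, 1145^4 ≡ 397, 1145^8 ≡ 2923, 1145^16 ≡ 3052, 1145^32 ≡ 397, 1145^64 ≡ 2923, 1145^128 ≡ 3052, 1145^256 ≡ 397, 1145^512 ≡ 2923, 1145^1024 ≡ 3052.
1841 = 1024 + 512 + 256 + 32 + 16 + 1, so 1145^1841 ≡ 3052·2923·397·397·3052·1145 ≡ 1525 (mod 3683).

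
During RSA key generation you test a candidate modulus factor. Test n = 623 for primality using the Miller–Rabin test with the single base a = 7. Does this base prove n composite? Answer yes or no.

n − 1 = 622 = 2^1 · 311, so s = 1 and d = 311.
Repeated squaring mod 623: 7^1 ≡ 7, 7^2 ≡ 49, 7^4 ≡ 532, 7^8 ≡ 182, 7^16 ≡ 105, 7^32 ≡ 434, 7^64 ≡ 210, 7^128 ≡ 490, 7^256 ≡ 245.
311 = 256 + 32 + 16 + 4 + 2 + 1, so 7^311 ≡ 245·434·105·532·49·7 ≡ 280 (mod 623).
x_0 = 7^311 mod 623 = 280.
x_0 ∉ {1, 622} and s = 1, so 7 is a Miller–Rabin witness and 623 is composite.

yes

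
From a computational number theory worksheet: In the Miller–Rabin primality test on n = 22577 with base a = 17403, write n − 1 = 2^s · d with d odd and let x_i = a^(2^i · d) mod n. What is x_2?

n − 1 = 22576 = 2^4 · 1411, so s = 4 and d = 1411.
x_0 = 17403^1411 mod 22577 = 14613.
x_1 = 14613^2 mod 22577 = 6503.
x_2 = 6503^2 mod 22577 = 2288.

2288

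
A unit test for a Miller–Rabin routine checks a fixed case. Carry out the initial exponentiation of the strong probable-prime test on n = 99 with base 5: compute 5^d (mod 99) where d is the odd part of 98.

86

n − 1 = 98 = 2^1 · 49, so s = 1 and d = 49.
5^49 mod 99 = 86.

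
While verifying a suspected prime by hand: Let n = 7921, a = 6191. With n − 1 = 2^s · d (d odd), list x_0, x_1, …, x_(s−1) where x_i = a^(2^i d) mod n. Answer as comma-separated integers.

6318, 3205, 6409, 4896

n − 1 = 7920 = 2^4 · 495, so s = 4 and d = 495.
x_0 = 6191^495 mod 7921 = 6318.
x_1 = 6318^2 mod 7921 = 3205.
x_2 = 3205^2 mod 7921 = 6409.
x_3 = 6409^2 mod 7921 = 4896.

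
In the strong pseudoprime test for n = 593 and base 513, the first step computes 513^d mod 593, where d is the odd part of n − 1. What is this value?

n − 1 = 592 = 2^4 · 37, so s = 4 and d = 37.
513^37 mod 593 = 122.

122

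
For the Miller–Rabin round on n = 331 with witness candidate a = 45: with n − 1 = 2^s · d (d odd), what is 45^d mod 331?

1

n − 1 = 330 = 2^1 · 165, so s = 1 and d = 165.
Repeated squaring mod 331: 45^1 ≡ 45, 45^2 ≡ 39, 45^4 ≡ 197, 45^8 ≡ 82, 45^16 ≡ 104, 45^32 ≡ 224, 45^64 ≡ 195, 45^128 ≡ 291.
165 = 128 + 32 + 4 + 1, so 45^165 ≡ 291·224·197·45 ≡ 1 (mod 331).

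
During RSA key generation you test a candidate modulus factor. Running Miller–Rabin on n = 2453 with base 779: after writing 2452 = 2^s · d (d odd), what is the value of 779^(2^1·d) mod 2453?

306

n − 1 = 2452 = 2^2 · 613, so s = 2 and d = 613.
x_0 = 779^613 mod 2453 = 1092.
x_1 = 1092^2 mod 2453 = 306.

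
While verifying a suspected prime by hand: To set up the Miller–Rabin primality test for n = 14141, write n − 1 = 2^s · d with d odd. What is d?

Halving: 14140 → 7070 → 3535; 3535 is odd.
So 14140 = 2^2 · 3535.

3535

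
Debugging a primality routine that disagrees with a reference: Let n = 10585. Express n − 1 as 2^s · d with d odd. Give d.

1323

Halving: 10584 → 5292 → 2646 → 1323; 1323 is odd.
So 10584 = 2^3 · 1323.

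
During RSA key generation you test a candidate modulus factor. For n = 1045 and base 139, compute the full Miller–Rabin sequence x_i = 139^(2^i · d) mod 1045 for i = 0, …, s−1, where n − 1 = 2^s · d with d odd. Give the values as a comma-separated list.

799, 951

n − 1 = 1044 = 2^2 · 261, so s = 2 and d = 261.
x_0 = 139^261 mod 1045 = 799.
x_1 = 799^2 mod 1045 = 951.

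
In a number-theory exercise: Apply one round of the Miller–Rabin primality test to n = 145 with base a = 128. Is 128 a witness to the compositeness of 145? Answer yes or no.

no

n − 1 = 144 = 2^4 · 9, so s = 4 and d = 9.
Repeated squaring mod 145: 128^1 ≡ 128, 128^2 ≡ 144, 128^4 ≡ 1, 128^8 ≡ 1.
9 = 8 + 1, so 128^9 ≡ 1·128 ≡ 128 (mod 145).
x_0 = 128^9 mod 145 = 128.
x_0 is neither 1 nor 144, so continue squaring.
x_1 = 128^2 mod 145 = 144.
x_1 ≡ −1, so 128 is not a witness.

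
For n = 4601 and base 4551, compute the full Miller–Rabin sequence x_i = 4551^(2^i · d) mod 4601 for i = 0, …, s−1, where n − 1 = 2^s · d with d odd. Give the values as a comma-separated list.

4048, 2143, 651

n − 1 = 4600 = 2^3 · 575, so s = 3 and d = 575.
x_0 = 4551^575 mod 4601 = 4048.
x_1 = 4048^2 mod 4601 = 2143.
x_2 = 2143^2 mod 4601 = 651.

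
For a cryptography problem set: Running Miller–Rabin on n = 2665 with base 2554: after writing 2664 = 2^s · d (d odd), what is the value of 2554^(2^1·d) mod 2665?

n − 1 = 2664 = 2^3 · 333, so s = 3 and d = 333.
x_0 = 2554^333 mod 2665 = 2514.
x_1 = 2514^2 mod 2665 = 1481.

1481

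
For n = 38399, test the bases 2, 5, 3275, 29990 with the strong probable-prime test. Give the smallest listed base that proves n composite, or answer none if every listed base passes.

n − 1 = 38398 = 2^1 · 19199, so s = 1 and d = 19199.
Base 2: x_0 = 2^19199 mod 38399 = 2010. x_0 ∉ {1, 38398} and s = 1, so 2 is a Miller–Rabin witness and 38399 is composite.
Base 5: x_0 = 5^19199 mod 38399 = 7511. x_0 ∉ {1, 38398} and s = 1, so 5 is a Miller–Rabin witness and 38399 is composite.
Base 3275: x_0 = 3275^19199 mod 38399 = 7820. x_0 ∉ {1, 38398} and s = 1, so 3275 is a Miller–Rabin witness and 38399 is composite.
Base 29990: x_0 = 29990^19199 mod 38399 = 15725. x_0 ∉ {1, 38398} and s = 1, so 29990 is a Miller–Rabin witness and 38399 is composite.
The smallest witness among the given bases is 2.

2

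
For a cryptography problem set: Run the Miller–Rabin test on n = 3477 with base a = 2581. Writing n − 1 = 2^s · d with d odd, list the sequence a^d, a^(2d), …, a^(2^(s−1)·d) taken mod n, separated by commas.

n − 1 = 3476 = 2^2 · 869, so s = 2 and d = 869.
x_0 = 2581^869 mod 3477 = 289.
x_1 = 289^2 mod 3477 = 73.

289, 73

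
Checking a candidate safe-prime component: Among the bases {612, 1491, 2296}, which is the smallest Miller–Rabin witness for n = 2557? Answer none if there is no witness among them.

none

n − 1 = 2556 = 2^2 · 639, so s = 2 and d = 639.
Base 612: x_0 = 612^639 mod 2557 = 611. x_0 is neither 1 nor 2556, so continue squaring. x_1 = 611^2 mod 2557 = 2556. x_1 ≡ −1, so 612 is not a witness.
Base 1491: x_0 = 1491^639 mod 2557 = 2556. x_0 = 2556 ≡ −1, so 1491 is not a witness.
Base 2296: x_0 = 2296^639 mod 2557 = 1. x_0 = 1, so 2296 is not a witness.
No listed base is a witness for 2557.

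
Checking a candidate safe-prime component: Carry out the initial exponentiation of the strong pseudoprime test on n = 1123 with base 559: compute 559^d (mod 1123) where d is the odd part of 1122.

1122

n − 1 = 1122 = 2^1 · 561, so s = 1 and d = 561.
Repeated squaring mod 1123: 559^1 ≡ 559, 559^2 ≡ 287, 559^4 ≡ 390, 559^8 ≡ 495, 559^16 ≡ 211, 559^32 ≡ 724, 559^64 ≡ 858, 559^128 ≡ 599, 559^256 ≡ 564, 559^512 ≡ 287.
561 = 512 + 32 + 16 + 1, so 559^561 ≡ 287·724·211·559 ≡ 1122 (mod 1123).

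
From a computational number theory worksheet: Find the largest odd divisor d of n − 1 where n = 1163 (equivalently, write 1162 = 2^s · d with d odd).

Halving: 1162 → 581; 581 is odd.
So 1162 = 2^1 · 581.

581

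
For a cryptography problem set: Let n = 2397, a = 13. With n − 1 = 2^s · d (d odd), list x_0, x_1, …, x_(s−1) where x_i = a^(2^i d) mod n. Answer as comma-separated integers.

n − 1 = 2396 = 2^2 · 599, so s = 2 and d = 599.
x_0 = 13^599 mod 2397 = 718.
x_1 = 718^2 mod 2397 = 169.

718, 169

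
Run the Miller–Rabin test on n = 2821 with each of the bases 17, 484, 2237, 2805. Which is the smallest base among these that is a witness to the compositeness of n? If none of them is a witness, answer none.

none

n − 1 = 2820 = 2^2 · 705, so s = 2 and d = 705.
Base 17: x_0 = 17^705 mod 2821 = 2820. x_0 = 2820 ≡ −1, so 17 is not a witness.
Base 484: x_0 = 484^705 mod 2821 = 1. x_0 = 1, so 484 is not a witness.
Base 2237: x_0 = 2237^705 mod 2821 = 1. x_0 = 1, so 2237 is not a witness.
Base 2805: x_0 = 2805^705 mod 2821 = 2820. x_0 = 2820 ≡ −1, so 2805 is not a witness.
No listed base is a witness for 2821.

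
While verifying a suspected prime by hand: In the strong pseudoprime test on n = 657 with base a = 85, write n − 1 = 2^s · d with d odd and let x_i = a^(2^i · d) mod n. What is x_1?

n − 1 = 656 = 2^4 · 41, so s = 4 and d = 41.
x_0 = 85^41 mod 657 = 340.
x_1 = 340^2 mod 657 = 625.

625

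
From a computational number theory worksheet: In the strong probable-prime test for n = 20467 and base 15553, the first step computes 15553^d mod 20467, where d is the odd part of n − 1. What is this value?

n − 1 = 20466 = 2^1 · 10233, so s = 1 and d = 10233.
Repeated squaring mod 20467: 15553^1 ≡ 15553, 15553^2 ≡ 16803, 15553^4 ≡ 19011, 15553^8 ≡ 11835, 15553^16 ≡ 11544, 15553^32 ≡ 3299, 15553^64 ≡ 15424, 15553^128 ≡ 11835, 15553^256 ≡ 11544, 15553^512 ≡ 3299, 15553^1024 ≡ 15424, 15553^2048 ≡ 11835, 15553^4096 ≡ 11544, 15553^8192 ≡ 3299.
10233 = 8192 + 1024 + 512 + 256 + 128 + 64 + 32 + 16 + 8 + 1, so 15553^10233 ≡ 3299·15424·3299·11544·11835·15424·3299·11544·11835·15553 ≡ 19045 (mod 20467).

19045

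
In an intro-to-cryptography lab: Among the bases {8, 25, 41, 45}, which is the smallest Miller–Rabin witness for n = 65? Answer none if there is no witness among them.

n − 1 = 64 = 2^6 · 1, so s = 6 and d = 1.
Base 8: x_0 = 8^1 mod 65 = 8. x_0 is neither 1 nor 64, so continue squaring. x_1 = 8^2 mod 65 = 64. x_1 ≡ −1, so 8 is not a witness.
Base 25: x_0 = 25^1 mod 65 = 25. x_0 is neither 1 nor 64, so continue squaring. x_1 = 25^2 mod 65 = 40. x_2 = 40^2 mod 65 = 40. x_3 = 40^2 mod 65 = 40. x_4 = 40^2 mod 65 = 40. x_5 = 40^2 mod 65 = 40. Reached i = s−1 = 5 without hitting −1: 25 is a Miller–Rabin witness and 65 is composite.
Base 41: x_0 = 41^1 mod 65 = 41. x_0 is neither 1 nor 64, so continue squaring. x_1 = 41^2 mod 65 = 56. x_2 = 56^2 mod 65 = 16. x_3 = 16^2 mod 65 = 61. x_4 = 61^2 mod 65 = 16. x_5 = 16^2 mod 65 = 61. Reached i = s−1 = 5 without hitting −1: 41 is a Miller–Rabin witness and 65 is composite.
Base 45: x_0 = 45^1 mod 65 = 45. x_0 is neither 1 nor 64, so continue squaring. x_1 = 45^2 mod 65 = 10. x_2 = 10^2 mod 65 = 35. x_3 = 35^2 mod 65 = 55. x_4 = 55^2 mod 65 = 35. x_5 = 35^2 mod 65 = 55. Reached i = s−1 = 5 without hitting −1: 45 is a Miller–Rabin witness and 65 is composite.
The smallest witness among the given bases is 25.

25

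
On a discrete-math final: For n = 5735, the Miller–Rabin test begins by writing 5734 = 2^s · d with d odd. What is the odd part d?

2867

Halving: 5734 → 2867; 2867 is odd.
So 5734 = 2^1 · 2867.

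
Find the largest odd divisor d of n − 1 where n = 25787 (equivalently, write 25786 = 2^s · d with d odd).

12893

Halving: 25786 → 12893; 12893 is odd.
So 25786 = 2^1 · 12893.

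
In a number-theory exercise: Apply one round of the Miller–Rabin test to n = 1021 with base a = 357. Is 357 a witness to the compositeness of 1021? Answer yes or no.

no

n − 1 = 1020 = 2^2 · 255, so s = 2 and d = 255.
x_0 = 357^255 mod 1021 = 647.
x_0 is neither 1 nor 1020, so continue squaring.
x_1 = 647^2 mod 1021 = 1020.
x_1 ≡ −1, so 357 is not a witness.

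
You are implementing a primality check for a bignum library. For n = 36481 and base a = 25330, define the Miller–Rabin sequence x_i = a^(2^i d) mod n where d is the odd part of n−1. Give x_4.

15090

n − 1 = 36480 = 2^7 · 285, so s = 7 and d = 285.
Repeated squaring mod 36481: 25330^1 ≡ 25330, 25330^2 ≡ 17553, 25330^4 ≡ 25764, 25330^8 ≡ 11901, 25330^16 ≡ 14559, 25330^32 ≡ 9871, 25330^64 ≡ 32371, 25330^128 ≡ 1397, 25330^256 ≡ 18116.
285 = 256 + 16 + 8 + 4 + 1, so 25330^285 ≡ 18116·14559·11901·25764·25330 ≡ 35145 (mod 36481).
x_0 = 35145.
x_1 = 35145^2 mod 36481 = 33808.
x_2 = 33808^2 mod 36481 = 31134.
x_3 = 31134^2 mod 36481 = 25786.
x_4 = 25786^2 mod 36481 = 15090.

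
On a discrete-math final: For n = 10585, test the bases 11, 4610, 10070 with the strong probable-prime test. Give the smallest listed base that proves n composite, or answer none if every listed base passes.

11

n − 1 = 10584 = 2^3 · 1323, so s = 3 and d = 1323.
Base 11: x_0 = 11^1323 mod 10585 = 7436. x_0 is neither 1 nor 10584, so continue squaring. x_1 = 7436^2 mod 10585 = 8641. x_2 = 8641^2 mod 10585 = 291. Reached i = s−1 = 2 without hitting −1: 11 is a Miller–Rabin witness and 10585 is composite.
Base 4610: x_0 = 4610^1323 mod 10585 = 7655. x_0 is neither 1 nor 10584, so continue squaring. x_1 = 7655^2 mod 10585 = 465. x_2 = 465^2 mod 10585 = 4525. Reached i = s−1 = 2 without hitting −1: 4610 is a Miller–Rabin witness and 10585 is composite.
Base 10070: x_0 = 10070^1323 mod 10585 = 4525. x_0 is neither 1 nor 10584, so continue squaring. x_1 = 4525^2 mod 10585 = 4235. x_2 = 4235^2 mod 10585 = 4235. Reached i = s−1 = 2 without hitting −1: 10070 is a Miller–Rabin witness and 10585 is composite.
The smallest witness among the given bases is 11.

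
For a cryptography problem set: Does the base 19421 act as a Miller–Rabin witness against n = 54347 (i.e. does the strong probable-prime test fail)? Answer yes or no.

no

n − 1 = 54346 = 2^1 · 27173, so s = 1 and d = 27173.
x_0 = 19421^27173 mod 54347 = 1.
x_0 = 1, so 19421 is not a witness.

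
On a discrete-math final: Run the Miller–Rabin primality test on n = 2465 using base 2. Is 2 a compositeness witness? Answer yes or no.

n − 1 = 2464 = 2^5 · 77, so s = 5 and d = 77.
x_0 = 2^77 mod 2465 = 1902.
x_0 is neither 1 nor 2464, so continue squaring.
x_1 = 1902^2 mod 2465 = 1449.
x_2 = 1449^2 mod 2465 = 1886.
x_3 = 1886^2 mod 2465 = 1.
x_3 = 1 but x_2 ≠ ±1, a nontrivial square root of 1 — 2 is a witness and 2465 is composite.

yes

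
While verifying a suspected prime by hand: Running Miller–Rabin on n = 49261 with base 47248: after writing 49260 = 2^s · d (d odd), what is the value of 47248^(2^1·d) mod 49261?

1

n − 1 = 49260 = 2^2 · 12315, so s = 2 and d = 12315.
x_0 = 47248^12315 mod 49261 = 1.
x_1 = 1^2 mod 49261 = 1.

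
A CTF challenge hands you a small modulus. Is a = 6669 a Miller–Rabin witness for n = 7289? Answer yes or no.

n − 1 = 7288 = 2^3 · 911, so s = 3 and d = 911.
x_0 = 6669^911 mod 7289 = 3485.
x_0 is neither 1 nor 7288, so continue squaring.
x_1 = 3485^2 mod 7289 = 1751.
x_2 = 1751^2 mod 7289 = 4621.
Reached i = s−1 = 2 without hitting −1: 6669 is a Miller–Rabin witness and 7289 is composite.

yes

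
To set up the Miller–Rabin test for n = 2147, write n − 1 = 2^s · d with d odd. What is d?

Halving: 2146 → 1073; 1073 is odd.
So 2146 = 2^1 · 1073.

1073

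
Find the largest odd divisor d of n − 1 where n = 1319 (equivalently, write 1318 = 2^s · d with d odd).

659

Halving: 1318 → 659; 659 is odd.
So 1318 = 2^1 · 659.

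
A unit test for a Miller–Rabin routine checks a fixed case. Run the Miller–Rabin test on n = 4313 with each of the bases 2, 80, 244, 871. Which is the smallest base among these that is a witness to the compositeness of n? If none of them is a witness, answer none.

2

n − 1 = 4312 = 2^3 · 539, so s = 3 and d = 539.
Base 2: x_0 = 2^539 mod 4313 = 1568. x_0 is neither 1 nor 4312, so continue squaring. x_1 = 1568^2 mod 4313 = 214. x_2 = 214^2 mod 4313 = 2666. Reached i = s−1 = 2 without hitting −1: 2 is a Miller–Rabin witness and 4313 is composite.
Base 80: x_0 = 80^539 mod 4313 = 1563. x_0 is neither 1 nor 4312, so continue squaring. x_1 = 1563^2 mod 4313 = 1811. x_2 = 1811^2 mod 4313 = 1841. Reached i = s−1 = 2 without hitting −1: 80 is a Miller–Rabin witness and 4313 is composite.
Base 244: x_0 = 244^539 mod 4313 = 1108. x_0 is neither 1 nor 4312, so continue squaring. x_1 = 1108^2 mod 4313 = 2772. x_2 = 2772^2 mod 4313 = 2531. Reached i = s−1 = 2 without hitting −1: 244 is a Miller–Rabin witness and 4313 is composite.
Base 871: x_0 = 871^539 mod 4313 = 4262. x_0 is neither 1 nor 4312, so continue squaring. x_1 = 4262^2 mod 4313 = 2601. x_2 = 2601^2 mod 4313 = 2417. Reached i = s−1 = 2 without hitting −1: 871 is a Miller–Rabin witness and 4313 is composite.
The smallest witness among the given bases is 2.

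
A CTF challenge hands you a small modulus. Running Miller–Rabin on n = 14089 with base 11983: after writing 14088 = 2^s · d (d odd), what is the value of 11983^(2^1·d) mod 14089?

9222

n − 1 = 14088 = 2^3 · 1761, so s = 3 and d = 1761.
x_0 = 11983^1761 mod 14089 = 10323.
x_1 = 10323^2 mod 14089 = 9222.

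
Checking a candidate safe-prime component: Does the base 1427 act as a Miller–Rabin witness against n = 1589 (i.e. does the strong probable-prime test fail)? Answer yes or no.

yes

n − 1 = 1588 = 2^2 · 397, so s = 2 and d = 397.
x_0 = 1427^397 mod 1589 = 986.
x_0 is neither 1 nor 1588, so continue squaring.
x_1 = 986^2 mod 1589 = 1317.
Reached i = s−1 = 1 without hitting −1: 1427 is a Miller–Rabin witness and 1589 is composite.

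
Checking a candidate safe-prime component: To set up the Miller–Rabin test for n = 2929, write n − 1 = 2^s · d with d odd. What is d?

Halving: 2928 → 1464 → 732 → 366 → 183; 183 is odd.
So 2928 = 2^4 · 183.

183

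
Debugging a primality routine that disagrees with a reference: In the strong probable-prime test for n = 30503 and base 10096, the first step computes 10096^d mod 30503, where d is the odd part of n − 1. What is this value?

n − 1 = 30502 = 2^1 · 15251, so s = 1 and d = 15251.
By repeated squaring, 10096^15251 ≡ 21492 (mod 30503).

21492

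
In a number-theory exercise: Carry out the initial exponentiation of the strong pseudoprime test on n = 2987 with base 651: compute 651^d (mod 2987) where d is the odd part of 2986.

n − 1 = 2986 = 2^1 · 1493, so s = 1 and d = 1493.
651^1493 mod 2987 = 1252.

1252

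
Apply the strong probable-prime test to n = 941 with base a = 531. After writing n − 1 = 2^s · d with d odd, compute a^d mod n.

844

n − 1 = 940 = 2^2 · 235, so s = 2 and d = 235.
531^235 mod 941 = 844.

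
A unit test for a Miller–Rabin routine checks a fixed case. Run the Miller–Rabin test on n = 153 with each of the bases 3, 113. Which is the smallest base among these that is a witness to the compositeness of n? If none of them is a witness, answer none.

3

n − 1 = 152 = 2^3 · 19, so s = 3 and d = 19.
Base 3: x_0 = 3^19 mod 153 = 27. x_0 is neither 1 nor 152, so continue squaring. x_1 = 27^2 mod 153 = 117. x_2 = 117^2 mod 153 = 72. Reached i = s−1 = 2 without hitting −1: 3 is a Miller–Rabin witness and 153 is composite.
Base 113: x_0 = 113^19 mod 153 = 5. x_0 is neither 1 nor 152, so continue squaring. x_1 = 5^2 mod 153 = 25. x_2 = 25^2 mod 153 = 13. Reached i = s−1 = 2 without hitting −1: 113 is a Miller–Rabin witness and 153 is composite.
The smallest witness among the given bases is 3.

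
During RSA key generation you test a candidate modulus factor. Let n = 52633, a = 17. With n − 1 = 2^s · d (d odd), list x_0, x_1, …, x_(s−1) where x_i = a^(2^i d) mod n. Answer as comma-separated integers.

825, 49029, 41098

n − 1 = 52632 = 2^3 · 6579, so s = 3 and d = 6579.
x_0 = 17^6579 mod 52633 = 825.
x_1 = 825^2 mod 52633 = 49029.
x_2 = 49029^2 mod 52633 = 41098.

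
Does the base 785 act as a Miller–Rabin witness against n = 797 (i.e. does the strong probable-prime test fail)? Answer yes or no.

no

n − 1 = 796 = 2^2 · 199, so s = 2 and d = 199.
Repeated squaring mod 797: 785^1 ≡ 785, 785^2 ≡ 144, 785^4 ≡ 14, 785^8 ≡ 196, 785^16 ≡ 160, 785^32 ≡ 96, 785^64 ≡ 449, 785^128 ≡ 757.
199 = 128 + 64 + 4 + 2 + 1, so 785^199 ≡ 757·449·14·144·785 ≡ 582 (mod 797).
x_0 = 785^199 mod 797 = 582.
x_0 is neither 1 nor 796, so continue squaring.
x_1 = 582^2 mod 797 = 796.
x_1 ≡ −1, so 785 is not a witness.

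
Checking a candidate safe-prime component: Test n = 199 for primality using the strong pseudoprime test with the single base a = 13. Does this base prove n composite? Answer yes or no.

no

n − 1 = 198 = 2^1 · 99, so s = 1 and d = 99.
Repeated squaring mod 199: 13^1 ≡ 13, 13^2 ≡ 169, 13^4 ≡ 104, 13^8 ≡ 70, 13^16 ≡ 124, 13^32 ≡ 53, 13^64 ≡ 23.
99 = 64 + 32 + 2 + 1, so 13^99 ≡ 23·53·169·13 ≡ 1 (mod 199).
x_0 = 13^99 mod 199 = 1.
x_0 = 1, so 13 is not a witness.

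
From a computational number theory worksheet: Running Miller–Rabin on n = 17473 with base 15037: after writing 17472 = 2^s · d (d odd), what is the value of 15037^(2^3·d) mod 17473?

13613

n − 1 = 17472 = 2^6 · 273, so s = 6 and d = 273.
Repeated squaring mod 17473: 15037^1 ≡ 15037, 15037^2 ≡ 10749, 15037^4 ≡ 9525, 15037^8 ≡ 5809, 15037^16 ≡ 4118, 15037^32 ≡ 9114, 15037^64 ≡ 15827, 15037^128 ≡ 1001, 15037^256 ≡ 6040.
273 = 256 + 16 + 1, so 15037^273 ≡ 6040·4118·15037 ≡ 5489 (mod 17473).
x_0 = 5489.
x_1 = 5489^2 mod 17473 = 5669.
x_2 = 5669^2 mod 17473 = 4714.
x_3 = 4714^2 mod 17473 = 13613.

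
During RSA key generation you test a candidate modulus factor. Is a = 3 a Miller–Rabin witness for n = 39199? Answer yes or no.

n − 1 = 39198 = 2^1 · 19599, so s = 1 and d = 19599.
By repeated squaring, 3^19599 ≡ 39198 (mod 39199).
x_0 = 3^19599 mod 39199 = 39198.
x_0 = 39198 ≡ −1, so 3 is not a witness.

no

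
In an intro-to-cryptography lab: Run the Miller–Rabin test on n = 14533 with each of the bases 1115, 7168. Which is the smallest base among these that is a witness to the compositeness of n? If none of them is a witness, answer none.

n − 1 = 14532 = 2^2 · 3633, so s = 2 and d = 3633.
Base 1115: x_0 = 1115^3633 mod 14533 = 4501. x_0 is neither 1 nor 14532, so continue squaring. x_1 = 4501^2 mod 14533 = 14532. x_1 ≡ −1, so 1115 is not a witness.
Base 7168: x_0 = 7168^3633 mod 14533 = 1. x_0 = 1, so 7168 is not a witness.
No listed base is a witness for 14533.

none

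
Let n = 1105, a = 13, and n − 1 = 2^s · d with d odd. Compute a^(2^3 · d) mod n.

936

n − 1 = 1104 = 2^4 · 69, so s = 4 and d = 69.
Repeated squaring mod 1105: 13^1 ≡ 13, 13^2 ≡ 169, 13^4 ≡ 936, 13^8 ≡ 936, 13^16 ≡ 936, 13^32 ≡ 936, 13^64 ≡ 936.
69 = 64 + 4 + 1, so 13^69 ≡ 936·936·13 ≡ 13 (mod 1105).
x_0 = 13.
x_1 = 13^2 mod 1105 = 169.
x_2 = 169^2 mod 1105 = 936.
x_3 = 936^2 mod 1105 = 936.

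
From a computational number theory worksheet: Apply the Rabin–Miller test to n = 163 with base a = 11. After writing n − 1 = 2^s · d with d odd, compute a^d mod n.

n − 1 = 162 = 2^1 · 81, so s = 1 and d = 81.
11^81 mod 163 = 162.

162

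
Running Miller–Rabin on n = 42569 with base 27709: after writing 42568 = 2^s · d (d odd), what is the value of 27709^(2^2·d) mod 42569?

1

n − 1 = 42568 = 2^3 · 5321, so s = 3 and d = 5321.
x_0 = 27709^5321 mod 42569 = 42568.
x_1 = 42568^2 mod 42569 = 1.
x_2 = 1^2 mod 42569 = 1.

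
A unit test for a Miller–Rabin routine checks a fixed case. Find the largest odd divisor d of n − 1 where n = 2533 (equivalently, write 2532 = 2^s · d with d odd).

633

Halving: 2532 → 1266 → 633; 633 is odd.
So 2532 = 2^2 · 633.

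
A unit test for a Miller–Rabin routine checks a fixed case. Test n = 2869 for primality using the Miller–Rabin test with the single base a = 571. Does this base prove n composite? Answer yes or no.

n − 1 = 2868 = 2^2 · 717, so s = 2 and d = 717.
By repeated squaring, 571^717 ≡ 1 (mod 2869).
x_0 = 571^717 mod 2869 = 1.
x_0 = 1, so 571 is not a witness.

no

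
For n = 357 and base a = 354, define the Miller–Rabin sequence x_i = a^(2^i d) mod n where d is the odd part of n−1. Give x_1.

60

n − 1 = 356 = 2^2 · 89, so s = 2 and d = 89.
x_0 = 354^89 mod 357 = 156.
x_1 = 156^2 mod 357 = 60.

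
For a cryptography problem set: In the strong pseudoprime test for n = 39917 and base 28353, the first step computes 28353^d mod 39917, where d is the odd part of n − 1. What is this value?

10050

n − 1 = 39916 = 2^2 · 9979, so s = 2 and d = 9979.
28353^9979 mod 39917 = 10050.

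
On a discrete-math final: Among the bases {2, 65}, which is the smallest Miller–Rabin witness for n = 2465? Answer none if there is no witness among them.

n − 1 = 2464 = 2^5 · 77, so s = 5 and d = 77.
Base 2: x_0 = 2^77 mod 2465 = 1902. x_0 is neither 1 nor 2464, so continue squaring. x_1 = 1902^2 mod 2465 = 1449. x_2 = 1449^2 mod 2465 = 1886. x_3 = 1886^2 mod 2465 = 1. x_3 = 1 but x_2 ≠ ±1, a nontrivial square root of 1 — 2 is a witness and 2465 is composite.
Base 65: x_0 = 65^77 mod 2465 = 175. x_0 is neither 1 nor 2464, so continue squaring. x_1 = 175^2 mod 2465 = 1045. x_2 = 1045^2 mod 2465 = 30. x_3 = 30^2 mod 2465 = 900. x_4 = 900^2 mod 2465 = 1480. Reached i = s−1 = 4 without hitting −1: 65 is a Miller–Rabin witness and 2465 is composite.
The smallest witness among the given bases is 2.

2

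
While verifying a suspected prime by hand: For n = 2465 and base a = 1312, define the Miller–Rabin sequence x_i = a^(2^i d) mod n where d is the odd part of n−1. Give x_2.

1016

n − 1 = 2464 = 2^5 · 77, so s = 5 and d = 77.
x_0 = 1312^77 mod 2465 = 1712.
x_1 = 1712^2 mod 2465 = 59.
x_2 = 59^2 mod 2465 = 1016.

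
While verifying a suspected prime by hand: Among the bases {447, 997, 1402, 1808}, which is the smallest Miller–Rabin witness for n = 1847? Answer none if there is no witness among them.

n − 1 = 1846 = 2^1 · 923, so s = 1 and d = 923.
Base 447: x_0 = 447^923 mod 1847 = 1846. x_0 = 1846 ≡ −1, so 447 is not a witness.
Base 997: x_0 = 997^923 mod 1847 = 1. x_0 = 1, so 997 is not a witness.
Base 1402: x_0 = 1402^923 mod 1847 = 1. x_0 = 1, so 1402 is not a witness.
Base 1808: x_0 = 1808^923 mod 1847 = 1846. x_0 = 1846 ≡ −1, so 1808 is not a witness.
No listed base is a witness for 1847.

none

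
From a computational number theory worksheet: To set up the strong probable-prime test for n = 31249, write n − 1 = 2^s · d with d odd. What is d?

1953

Halving: 31248 → 15624 → 7812 → 3906 → 1953; 1953 is odd.
So 31248 = 2^4 · 1953.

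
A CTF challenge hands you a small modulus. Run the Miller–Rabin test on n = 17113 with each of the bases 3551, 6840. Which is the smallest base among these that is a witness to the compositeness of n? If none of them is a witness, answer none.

3551

n − 1 = 17112 = 2^3 · 2139, so s = 3 and d = 2139.
Base 3551: x_0 = 3551^2139 mod 17113 = 1091. x_0 is neither 1 nor 17112, so continue squaring. x_1 = 1091^2 mod 17113 = 9484. x_2 = 9484^2 mod 17113 = 328. Reached i = s−1 = 2 without hitting −1: 3551 is a Miller–Rabin witness and 17113 is composite.
Base 6840: x_0 = 6840^2139 mod 17113 = 173. x_0 is neither 1 nor 17112, so continue squaring. x_1 = 173^2 mod 17113 = 12816. x_2 = 12816^2 mod 17113 = 16395. Reached i = s−1 = 2 without hitting −1: 6840 is a Miller–Rabin witness and 17113 is composite.
The smallest witness among the given bases is 3551.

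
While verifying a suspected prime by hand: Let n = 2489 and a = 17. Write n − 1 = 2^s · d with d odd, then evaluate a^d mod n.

n − 1 = 2488 = 2^3 · 311, so s = 3 and d = 311.
Repeated squaring mod 2489: 17^1 ≡ 17, 17^2 ≡ 289, 17^4 ≡ 1384, 17^8 ≡ 1415, 17^16 ≡ 1069, 17^32 ≡ 310, 17^64 ≡ 1518, 17^128 ≡ 1999, 17^256 ≡ 1156.
311 = 256 + 32 + 16 + 4 + 2 + 1, so 17^311 ≡ 1156·310·1069·1384·289·17 ≡ 766 (mod 2489).

766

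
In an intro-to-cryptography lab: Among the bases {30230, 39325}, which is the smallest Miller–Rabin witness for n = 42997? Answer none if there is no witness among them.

39325

n − 1 = 42996 = 2^2 · 10749, so s = 2 and d = 10749.
Base 30230: x_0 = 30230^10749 mod 42997 = 1. x_0 = 1, so 30230 is not a witness.
Base 39325: x_0 = 39325^10749 mod 42997 = 42435. x_0 is neither 1 nor 42996, so continue squaring. x_1 = 42435^2 mod 42997 = 14865. Reached i = s−1 = 1 without hitting −1: 39325 is a Miller–Rabin witness and 42997 is composite.
The smallest witness among the given bases is 39325.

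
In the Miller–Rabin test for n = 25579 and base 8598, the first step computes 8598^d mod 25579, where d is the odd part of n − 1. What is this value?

n − 1 = 25578 = 2^1 · 12789, so s = 1 and d = 12789.
8598^12789 mod 25579 = 25578.

25578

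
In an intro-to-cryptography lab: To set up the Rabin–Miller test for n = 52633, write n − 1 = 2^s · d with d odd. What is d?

6579

Halving: 52632 → 26316 → 13158 → 6579; 6579 is odd.
So 52632 = 2^3 · 6579.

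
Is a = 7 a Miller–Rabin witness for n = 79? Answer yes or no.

no

n − 1 = 78 = 2^1 · 39, so s = 1 and d = 39.
Repeated squaring mod 79: 7^1 ≡ 7, 7^2 ≡ 49, 7^4 ≡ 31, 7^8 ≡ 13, 7^16 ≡ 11, 7^32 ≡ 42.
39 = 32 + 4 + 2 + 1, so 7^39 ≡ 42·31·49·7 ≡ 78 (mod 79).
x_0 = 7^39 mod 79 = 78.
x_0 = 78 ≡ −1, so 7 is not a witness.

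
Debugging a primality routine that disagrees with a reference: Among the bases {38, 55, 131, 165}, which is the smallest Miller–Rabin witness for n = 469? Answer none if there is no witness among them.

n − 1 = 468 = 2^2 · 117, so s = 2 and d = 117.
Base 38: x_0 = 38^117 mod 469 = 468. x_0 = 468 ≡ −1, so 38 is not a witness.
Base 55: x_0 = 55^117 mod 469 = 76. x_0 is neither 1 nor 468, so continue squaring. x_1 = 76^2 mod 469 = 148. Reached i = s−1 = 1 without hitting −1: 55 is a Miller–Rabin witness and 469 is composite.
Base 131: x_0 = 131^117 mod 469 = 426. x_0 is neither 1 nor 468, so continue squaring. x_1 = 426^2 mod 469 = 442. Reached i = s−1 = 1 without hitting −1: 131 is a Miller–Rabin witness and 469 is composite.
Base 165: x_0 = 165^117 mod 469 = 253. x_0 is neither 1 nor 468, so continue squaring. x_1 = 253^2 mod 469 = 225. Reached i = s−1 = 1 without hitting −1: 165 is a Miller–Rabin witness and 469 is composite.
The smallest witness among the given bases is 55.

55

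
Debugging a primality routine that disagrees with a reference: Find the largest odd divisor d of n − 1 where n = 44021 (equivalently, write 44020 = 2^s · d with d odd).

Halving: 44020 → 22010 → 11005; 11005 is odd.
So 44020 = 2^2 · 11005.

11005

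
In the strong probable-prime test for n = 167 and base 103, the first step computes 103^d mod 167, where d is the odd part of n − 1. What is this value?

166

n − 1 = 166 = 2^1 · 83, so s = 1 and d = 83.
Repeated squaring mod 167: 103^1 ≡ 103, 103^2 ≡ 88, 103^4 ≡ 62, 103^8 ≡ 3, 103^16 ≡ 9, 103^32 ≡ 81, 103^64 ≡ 48.
83 = 64 + 16 + 2 + 1, so 103^83 ≡ 48·9·88·103 ≡ 166 (mod 167).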